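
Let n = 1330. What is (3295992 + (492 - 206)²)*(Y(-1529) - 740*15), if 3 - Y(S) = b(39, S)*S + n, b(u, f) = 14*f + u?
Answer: -110394792755160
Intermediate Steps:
b(u, f) = u + 14*f
Y(S) = -1327 - S*(39 + 14*S) (Y(S) = 3 - ((39 + 14*S)*S + 1330) = 3 - (S*(39 + 14*S) + 1330) = 3 - (1330 + S*(39 + 14*S)) = 3 + (-1330 - S*(39 + 14*S)) = -1327 - S*(39 + 14*S))
(3295992 + (492 - 206)²)*(Y(-1529) - 740*15) = (3295992 + (492 - 206)²)*((-1327 - 1*(-1529)*(39 + 14*(-1529))) - 740*15) = (3295992 + 286²)*((-1327 - 1*(-1529)*(39 - 21406)) - 11100) = (3295992 + 81796)*((-1327 - 1*(-1529)*(-21367)) - 11100) = 3377788*((-1327 - 32670143) - 11100) = 3377788*(-32671470 - 11100) = 3377788*(-32682570) = -110394792755160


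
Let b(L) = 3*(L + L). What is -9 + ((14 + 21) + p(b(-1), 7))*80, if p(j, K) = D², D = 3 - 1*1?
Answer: 3111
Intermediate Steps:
D = 2 (D = 3 - 1 = 2)
b(L) = 6*L (b(L) = 3*(2*L) = 6*L)
p(j, K) = 4 (p(j, K) = 2² = 4)
-9 + ((14 + 21) + p(b(-1), 7))*80 = -9 + ((14 + 21) + 4)*80 = -9 + (35 + 4)*80 = -9 + 39*80 = -9 + 3120 = 3111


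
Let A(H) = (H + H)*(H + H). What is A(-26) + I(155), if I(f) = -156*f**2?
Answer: -3745196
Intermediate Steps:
A(H) = 4*H**2 (A(H) = (2*H)*(2*H) = 4*H**2)
A(-26) + I(155) = 4*(-26)**2 - 156*155**2 = 4*676 - 156*24025 = 2704 - 3747900 = -3745196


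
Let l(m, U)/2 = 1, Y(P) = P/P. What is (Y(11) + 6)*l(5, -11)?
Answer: 14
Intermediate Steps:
Y(P) = 1
l(m, U) = 2 (l(m, U) = 2*1 = 2)
(Y(11) + 6)*l(5, -11) = (1 + 6)*2 = 7*2 = 14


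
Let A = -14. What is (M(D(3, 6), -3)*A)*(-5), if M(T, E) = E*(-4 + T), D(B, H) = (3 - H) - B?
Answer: 2100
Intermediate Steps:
D(B, H) = 3 - B - H
(M(D(3, 6), -3)*A)*(-5) = (-3*(-4 + (3 - 1*3 - 1*6))*(-14))*(-5) = (-3*(-4 + (3 - 3 - 6))*(-14))*(-5) = (-3*(-4 - 6)*(-14))*(-5) = (-3*(-10)*(-14))*(-5) = (30*(-14))*(-5) = -420*(-5) = 2100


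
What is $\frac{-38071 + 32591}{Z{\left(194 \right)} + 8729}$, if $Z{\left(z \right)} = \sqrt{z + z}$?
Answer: $- \frac{47834920}{76195053} + \frac{10960 \sqrt{97}}{76195053} \approx -0.62638$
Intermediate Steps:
$Z{\left(z \right)} = \sqrt{2} \sqrt{z}$ ($Z{\left(z \right)} = \sqrt{2 z} = \sqrt{2} \sqrt{z}$)
$\frac{-38071 + 32591}{Z{\left(194 \right)} + 8729} = \frac{-38071 + 32591}{\sqrt{2} \sqrt{194} + 8729} = - \frac{5480}{2 \sqrt{97} + 8729} = - \frac{5480}{8729 + 2 \sqrt{97}}$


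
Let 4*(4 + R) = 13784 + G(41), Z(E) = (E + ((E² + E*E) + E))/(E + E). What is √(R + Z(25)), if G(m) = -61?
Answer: √13811/2 ≈ 58.760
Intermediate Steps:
Z(E) = (2*E + 2*E²)/(2*E) (Z(E) = (E + ((E² + E²) + E))/((2*E)) = (E + (2*E² + E))*(1/(2*E)) = (E + (E + 2*E²))*(1/(2*E)) = (2*E + 2*E²)*(1/(2*E)) = (2*E + 2*E²)/(2*E))
R = 13707/4 (R = -4 + (13784 - 61)/4 = -4 + (¼)*13723 = -4 + 13723/4 = 13707/4 ≈ 3426.8)
√(R + Z(25)) = √(13707/4 + (1 + 25)) = √(13707/4 + 26) = √(13811/4) = √13811/2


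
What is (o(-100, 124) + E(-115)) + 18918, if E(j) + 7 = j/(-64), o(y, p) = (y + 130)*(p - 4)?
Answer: 1440819/64 ≈ 22513.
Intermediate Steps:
o(y, p) = (-4 + p)*(130 + y) (o(y, p) = (130 + y)*(-4 + p) = (-4 + p)*(130 + y))
E(j) = -7 - j/64 (E(j) = -7 + j/(-64) = -7 + j*(-1/64) = -7 - j/64)
(o(-100, 124) + E(-115)) + 18918 = ((-520 - 4*(-100) + 130*124 + 124*(-100)) + (-7 - 1/64*(-115))) + 18918 = ((-520 + 400 + 16120 - 12400) + (-7 + 115/64)) + 18918 = (3600 - 333/64) + 18918 = 230067/64 + 18918 = 1440819/64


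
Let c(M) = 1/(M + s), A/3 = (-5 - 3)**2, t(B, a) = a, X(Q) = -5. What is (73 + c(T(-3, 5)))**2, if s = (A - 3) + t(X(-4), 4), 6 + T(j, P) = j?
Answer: 180445489/33856 ≈ 5329.8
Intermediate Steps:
A = 192 (A = 3*(-5 - 3)**2 = 3*(-8)**2 = 3*64 = 192)
T(j, P) = -6 + j
s = 193 (s = (192 - 3) + 4 = 189 + 4 = 193)
c(M) = 1/(193 + M) (c(M) = 1/(M + 193) = 1/(193 + M))
(73 + c(T(-3, 5)))**2 = (73 + 1/(193 + (-6 - 3)))**2 = (73 + 1/(193 - 9))**2 = (73 + 1/184)**2 = (13433/184)**2 = 180445489/33856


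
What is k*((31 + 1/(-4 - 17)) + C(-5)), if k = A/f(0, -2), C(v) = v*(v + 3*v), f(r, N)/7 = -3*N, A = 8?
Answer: 11000/441 ≈ 24.943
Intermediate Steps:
f(r, N) = -21*N (f(r, N) = 7*(-3*N) = -21*N)
C(v) = 4*v² (C(v) = v*(4*v) = 4*v²)
k = 4/21 (k = 8/((-21*(-2))) = 8/42 = 8*(1/42) = 4/21 ≈ 0.19048)
k*((31 + 1/(-4 - 17)) + C(-5)) = 4*((31 + 1/(-4 - 17)) + 4*(-5)²)/21 = 4*((31 + 1/(-21)) + 4*25)/21 = 4*((31 - 1/21) + 100)/21 = 4*(650/21 + 100)/21 = (4/21)*(2750/21) = 11000/441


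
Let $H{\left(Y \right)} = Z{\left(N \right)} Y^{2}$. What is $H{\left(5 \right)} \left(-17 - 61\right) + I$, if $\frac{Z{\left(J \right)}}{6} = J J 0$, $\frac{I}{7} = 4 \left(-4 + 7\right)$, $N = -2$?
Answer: $84$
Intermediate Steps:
$I = 84$ ($I = 7 \cdot 4 \left(-4 + 7\right) = 7 \cdot 4 \cdot 3 = 7 \cdot 12 = 84$)
$Z{\left(J \right)} = 0$ ($Z{\left(J \right)} = 6 J J 0 = 6 J^{2} \cdot 0 = 6 \cdot 0 = 0$)
$H{\left(Y \right)} = 0$ ($H{\left(Y \right)} = 0 Y^{2} = 0$)
$H{\left(5 \right)} \left(-17 - 61\right) + I = 0 \left(-17 - 61\right) + 84 = 0 \left(-78\right) + 84 = 0 + 84 = 84$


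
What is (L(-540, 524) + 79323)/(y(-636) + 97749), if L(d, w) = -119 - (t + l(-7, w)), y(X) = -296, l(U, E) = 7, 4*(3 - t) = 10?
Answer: 158393/194906 ≈ 0.81266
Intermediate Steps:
t = ½ (t = 3 - ¼*10 = 3 - 5/2 = ½ ≈ 0.50000)
L(d, w) = -253/2 (L(d, w) = -119 - (½ + 7) = -119 - 1*15/2 = -119 - 15/2 = -253/2)
(L(-540, 524) + 79323)/(y(-636) + 97749) = (-253/2 + 79323)/(-296 + 97749) = (158393/2)/97453 = (158393/2)*(1/97453) = 158393/194906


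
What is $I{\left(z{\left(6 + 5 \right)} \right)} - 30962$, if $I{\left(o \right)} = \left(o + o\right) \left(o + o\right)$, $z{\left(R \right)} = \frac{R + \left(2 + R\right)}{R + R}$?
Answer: $- \frac{3745826}{121} \approx -30957.0$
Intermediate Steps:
$z{\left(R \right)} = \frac{2 + 2 R}{2 R}$
$I{\left(o \right)} = 4 o^{2}$ ($I{\left(o \right)} = 2 o 2 o = 4 o^{2}$)
$I{\left(z{\left(6 + 5 \right)} \right)} - 30962 = 4 \left(\frac{1 + \left(6 + 5\right)}{6 + 5}\right)^{2} - 30962 = 4 \left(\frac{1 + 11}{11}\right)^{2} - 30962 = 4 \left(\frac{1}{11} \cdot 12\right)^{2} - 30962 = 4 \left(\frac{12}{11}\right)^{2} - 30962 = 4 \cdot \frac{144}{121} - 30962 = \frac{576}{121} - 30962 = - \frac{3745826}{121}$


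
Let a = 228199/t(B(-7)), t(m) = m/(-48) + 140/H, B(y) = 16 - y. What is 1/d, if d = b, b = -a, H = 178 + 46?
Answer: -7/10953552 ≈ -6.3906e-7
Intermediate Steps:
H = 224
t(m) = 5/8 - m/48 (t(m) = m/(-48) + 140/224 = m*(-1/48) + 140*(1/224) = -m/48 + 5/8 = 5/8 - m/48)
a = 10953552/7 (a = 228199/(5/8 - (16 - 1*(-7))/48) = 228199/(5/8 - (16 + 7)/48) = 228199/(5/8 - 1/48*23) = 228199/(5/8 - 23/48) = 228199/(7/48) = 228199*(48/7) = 10953552/7 ≈ 1.5648e+6)
b = -10953552/7 (b = -1*10953552/7 = -10953552/7 ≈ -1.5648e+6)
d = -10953552/7 ≈ -1.5648e+6
1/d = 1/(-10953552/7) = -7/10953552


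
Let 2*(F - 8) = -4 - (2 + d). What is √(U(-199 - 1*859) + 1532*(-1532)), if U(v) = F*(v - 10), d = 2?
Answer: 8*I*√36739 ≈ 1533.4*I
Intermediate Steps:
F = 4 (F = 8 + (-4 - (2 + 2))/2 = 8 + (-4 - 1*4)/2 = 8 + (-4 - 4)/2 = 8 + (½)*(-8) = 8 - 4 = 4)
U(v) = -40 + 4*v (U(v) = 4*(v - 10) = 4*(-10 + v) = -40 + 4*v)
√(U(-199 - 1*859) + 1532*(-1532)) = √((-40 + 4*(-199 - 1*859)) + 1532*(-1532)) = √((-40 + 4*(-199 - 859)) - 2347024) = √((-40 + 4*(-1058)) - 2347024) = √((-40 - 4232) - 2347024) = √(-4272 - 2347024) = √(-2351296) = 8*I*√36739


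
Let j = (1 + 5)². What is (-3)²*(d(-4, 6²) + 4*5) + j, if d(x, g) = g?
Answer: 540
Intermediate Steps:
j = 36 (j = 6² = 36)
(-3)²*(d(-4, 6²) + 4*5) + j = (-3)²*(6² + 4*5) + 36 = 9*(36 + 20) + 36 = 9*56 + 36 = 504 + 36 = 540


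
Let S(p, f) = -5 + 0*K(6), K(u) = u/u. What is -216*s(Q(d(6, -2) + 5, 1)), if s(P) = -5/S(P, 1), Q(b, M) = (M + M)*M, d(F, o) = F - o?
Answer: -216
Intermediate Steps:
K(u) = 1
Q(b, M) = 2*M² (Q(b, M) = (2*M)*M = 2*M²)
S(p, f) = -5 (S(p, f) = -5 + 0*1 = -5 + 0 = -5)
s(P) = 1 (s(P) = -5/(-5) = -5*(-⅕) = 1)
-216*s(Q(d(6, -2) + 5, 1)) = -216*1 = -216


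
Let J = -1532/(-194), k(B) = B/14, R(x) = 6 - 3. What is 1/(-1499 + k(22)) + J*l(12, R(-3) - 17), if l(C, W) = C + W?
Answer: -16059103/1016754 ≈ -15.794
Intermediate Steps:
R(x) = 3
k(B) = B/14 (k(B) = B*(1/14) = B/14)
J = 766/97 (J = -1532*(-1/194) = 766/97 ≈ 7.8969)
1/(-1499 + k(22)) + J*l(12, R(-3) - 17) = 1/(-1499 + (1/14)*22) + 766*(12 + (3 - 17))/97 = 1/(-1499 + 11/7) + 766*(12 - 14)/97 = 1/(-10482/7) + (766/97)*(-2) = -7/10482 - 1532/97 = -16059103/1016754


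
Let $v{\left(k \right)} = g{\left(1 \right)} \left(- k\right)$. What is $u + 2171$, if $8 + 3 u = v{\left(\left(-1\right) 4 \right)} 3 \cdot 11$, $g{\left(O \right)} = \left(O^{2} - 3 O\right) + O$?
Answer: $\frac{6373}{3} \approx 2124.3$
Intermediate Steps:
$g{\left(O \right)} = O^{2} - 2 O$
$v{\left(k \right)} = k$ ($v{\left(k \right)} = 1 \left(-2 + 1\right) \left(- k\right) = 1 \left(-1\right) \left(- k\right) = - \left(-1\right) k = k$)
$u = - \frac{140}{3}$ ($u = - \frac{8}{3} + \frac{\left(-1\right) 4 \cdot 3 \cdot 11}{3} = - \frac{8}{3} + \frac{\left(-4\right) 3 \cdot 11}{3} = - \frac{8}{3} + \frac{\left(-12\right) 11}{3} = - \frac{8}{3} + \frac{1}{3} \left(-132\right) = - \frac{8}{3} - 44 = - \frac{140}{3} \approx -46.667$)
$u + 2171 = - \frac{140}{3} + 2171 = \frac{6373}{3}$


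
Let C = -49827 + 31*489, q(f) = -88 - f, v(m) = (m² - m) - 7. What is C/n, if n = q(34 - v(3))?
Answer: 11556/41 ≈ 281.85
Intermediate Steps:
v(m) = -7 + m² - m
n = -123 (n = -88 - (34 - (-7 + 3² - 1*3)) = -88 - (34 - (-7 + 9 - 3)) = -88 - (34 - 1*(-1)) = -88 - (34 + 1) = -88 - 1*35 = -88 - 35 = -123)
C = -34668 (C = -49827 + 15159 = -34668)
C/n = -34668/(-123) = -34668*(-1/123) = 11556/41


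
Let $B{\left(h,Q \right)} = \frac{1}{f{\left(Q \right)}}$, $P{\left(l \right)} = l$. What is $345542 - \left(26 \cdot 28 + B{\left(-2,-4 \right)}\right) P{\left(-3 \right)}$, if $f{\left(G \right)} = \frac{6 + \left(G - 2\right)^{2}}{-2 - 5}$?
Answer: $\frac{695451}{2} \approx 3.4773 \cdot 10^{5}$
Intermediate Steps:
$f{\left(G \right)} = - \frac{6}{7} - \frac{\left(-2 + G\right)^{2}}{7}$ ($f{\left(G \right)} = \frac{6 + \left(-2 + G\right)^{2}}{-7} = \left(6 + \left(-2 + G\right)^{2}\right) \left(- \frac{1}{7}\right) = - \frac{6}{7} - \frac{\left(-2 + G\right)^{2}}{7}$)
$B{\left(h,Q \right)} = \frac{1}{- \frac{6}{7} - \frac{\left(-2 + Q\right)^{2}}{7}}$
$345542 - \left(26 \cdot 28 + B{\left(-2,-4 \right)}\right) P{\left(-3 \right)} = 345542 - \left(26 \cdot 28 - \frac{7}{6 + \left(-2 - 4\right)^{2}}\right) \left(-3\right) = 345542 - \left(728 - \frac{7}{6 + \left(-6\right)^{2}}\right) \left(-3\right) = 345542 - \left(728 - \frac{7}{6 + 36}\right) \left(-3\right) = 345542 - \left(728 - \frac{7}{42}\right) \left(-3\right) = 345542 - \left(728 - \frac{1}{6}\right) \left(-3\right) = 345542 - \frac{4367}{6} \left(-3\right) = 345542 - - \frac{4367}{2} = 345542 + \frac{4367}{2} = \frac{695451}{2}$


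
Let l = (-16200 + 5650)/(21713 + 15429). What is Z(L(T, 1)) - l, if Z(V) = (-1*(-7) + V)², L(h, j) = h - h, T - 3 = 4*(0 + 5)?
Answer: 915254/18571 ≈ 49.284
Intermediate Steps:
T = 23 (T = 3 + 4*(0 + 5) = 3 + 4*5 = 3 + 20 = 23)
L(h, j) = 0
Z(V) = (7 + V)²
l = -5275/18571 (l = -10550/37142 = -10550*1/37142 = -5275/18571 ≈ -0.28405)
Z(L(T, 1)) - l = (7 + 0)² - 1*(-5275/18571) = 7² + 5275/18571 = 49 + 5275/18571 = 915254/18571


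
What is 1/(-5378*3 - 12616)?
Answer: -1/28750 ≈ -3.4783e-5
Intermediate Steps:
1/(-5378*3 - 12616) = 1/(-16134 - 12616) = 1/(-28750) = -1/28750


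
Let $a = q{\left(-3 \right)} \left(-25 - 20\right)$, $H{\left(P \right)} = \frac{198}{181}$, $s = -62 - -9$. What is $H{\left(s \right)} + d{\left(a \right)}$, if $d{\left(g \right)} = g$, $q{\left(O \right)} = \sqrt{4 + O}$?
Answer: $- \frac{7947}{181} \approx -43.906$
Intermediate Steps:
$s = -53$ ($s = -62 + 9 = -53$)
$H{\left(P \right)} = \frac{198}{181}$ ($H{\left(P \right)} = 198 \cdot \frac{1}{181} = \frac{198}{181}$)
$a = -45$ ($a = \sqrt{4 - 3} \left(-25 - 20\right) = \sqrt{1} \left(-45\right) = 1 \left(-45\right) = -45$)
$H{\left(s \right)} + d{\left(a \right)} = \frac{198}{181} - 45 = - \frac{7947}{181}$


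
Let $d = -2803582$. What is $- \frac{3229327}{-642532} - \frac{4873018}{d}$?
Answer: $\frac{6092376525445}{900695574812} \approx 6.7641$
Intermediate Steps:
$- \frac{3229327}{-642532} - \frac{4873018}{d} = - \frac{3229327}{-642532} - \frac{4873018}{-2803582} = \left(-3229327\right) \left(- \frac{1}{642532}\right) - - \frac{2436509}{1401791} = \frac{3229327}{642532} + \frac{2436509}{1401791} = \frac{6092376525445}{900695574812}$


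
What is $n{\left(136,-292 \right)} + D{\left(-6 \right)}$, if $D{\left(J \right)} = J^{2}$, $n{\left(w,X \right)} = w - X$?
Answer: $464$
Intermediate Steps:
$n{\left(136,-292 \right)} + D{\left(-6 \right)} = \left(136 - -292\right) + \left(-6\right)^{2} = \left(136 + 292\right) + 36 = 428 + 36 = 464$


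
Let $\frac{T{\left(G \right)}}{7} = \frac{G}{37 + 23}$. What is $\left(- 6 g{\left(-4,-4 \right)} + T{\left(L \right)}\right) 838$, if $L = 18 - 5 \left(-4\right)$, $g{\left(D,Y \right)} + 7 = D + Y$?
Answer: $\frac{1187027}{15} \approx 79135.0$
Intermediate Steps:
$g{\left(D,Y \right)} = -7 + D + Y$ ($g{\left(D,Y \right)} = -7 + \left(D + Y\right) = -7 + D + Y$)
$L = 38$ ($L = 18 - -20 = 18 + 20 = 38$)
$T{\left(G \right)} = \frac{7 G}{60}$ ($T{\left(G \right)} = 7 \frac{G}{37 + 23} = 7 \frac{G}{60} = \frac{7 G}{60}$)
$\left(- 6 g{\left(-4,-4 \right)} + T{\left(L \right)}\right) 838 = \left(- 6 \left(-7 - 4 - 4\right) + \frac{7}{60} \cdot 38\right) 838 = \left(\left(-6\right) \left(-15\right) + \frac{133}{30}\right) 838 = \left(90 + \frac{133}{30}\right) 838 = \frac{2833}{30} \cdot 838 = \frac{1187027}{15}$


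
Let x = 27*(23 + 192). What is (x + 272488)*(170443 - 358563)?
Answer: -52352479160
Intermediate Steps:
x = 5805 (x = 27*215 = 5805)
(x + 272488)*(170443 - 358563) = (5805 + 272488)*(170443 - 358563) = 278293*(-188120) = -52352479160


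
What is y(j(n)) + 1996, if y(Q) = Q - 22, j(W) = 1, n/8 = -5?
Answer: 1975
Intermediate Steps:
n = -40 (n = 8*(-5) = -40)
y(Q) = -22 + Q
y(j(n)) + 1996 = (-22 + 1) + 1996 = -21 + 1996 = 1975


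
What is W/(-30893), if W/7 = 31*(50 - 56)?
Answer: 1302/30893 ≈ 0.042145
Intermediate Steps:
W = -1302 (W = 7*(31*(50 - 56)) = 7*(31*(-6)) = 7*(-186) = -1302)
W/(-30893) = -1302/(-30893) = -1302*(-1/30893) = 1302/30893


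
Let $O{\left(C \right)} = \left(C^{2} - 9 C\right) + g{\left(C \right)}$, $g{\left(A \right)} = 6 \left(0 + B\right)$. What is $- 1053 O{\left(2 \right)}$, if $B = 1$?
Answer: $8424$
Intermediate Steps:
$g{\left(A \right)} = 6$ ($g{\left(A \right)} = 6 \left(0 + 1\right) = 6 \cdot 1 = 6$)
$O{\left(C \right)} = 6 + C^{2} - 9 C$ ($O{\left(C \right)} = \left(C^{2} - 9 C\right) + 6 = 6 + C^{2} - 9 C$)
$- 1053 O{\left(2 \right)} = - 1053 \left(6 + 2^{2} - 18\right) = - 1053 \left(6 + 4 - 18\right) = \left(-1053\right) \left(-8\right) = 8424$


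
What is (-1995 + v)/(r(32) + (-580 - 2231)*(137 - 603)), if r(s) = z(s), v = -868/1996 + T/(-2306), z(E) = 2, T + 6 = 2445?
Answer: -2297351993/1507326290032 ≈ -0.0015241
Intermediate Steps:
T = 2439 (T = -6 + 2445 = 2439)
v = -1717463/1150694 (v = -868/1996 + 2439/(-2306) = -868*1/1996 + 2439*(-1/2306) = -217/499 - 2439/2306 = -1717463/1150694 ≈ -1.4925)
r(s) = 2
(-1995 + v)/(r(32) + (-580 - 2231)*(137 - 603)) = (-1995 - 1717463/1150694)/(2 + (-580 - 2231)*(137 - 603)) = -2297351993/(1150694*(2 - 2811*(-466))) = -2297351993/(1150694*(2 + 1309926)) = -2297351993/1150694/1309928 = -2297351993/1150694*1/1309928 = -2297351993/1507326290032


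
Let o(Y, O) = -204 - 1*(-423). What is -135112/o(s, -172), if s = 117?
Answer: -135112/219 ≈ -616.95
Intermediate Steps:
o(Y, O) = 219 (o(Y, O) = -204 + 423 = 219)
-135112/o(s, -172) = -135112/219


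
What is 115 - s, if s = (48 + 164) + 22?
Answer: -119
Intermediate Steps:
s = 234 (s = 212 + 22 = 234)
115 - s = 115 - 1*234 = 115 - 234 = -119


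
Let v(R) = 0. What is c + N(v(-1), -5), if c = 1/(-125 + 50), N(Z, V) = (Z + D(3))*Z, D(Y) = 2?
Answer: -1/75 ≈ -0.013333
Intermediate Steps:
N(Z, V) = Z*(2 + Z) (N(Z, V) = (Z + 2)*Z = (2 + Z)*Z = Z*(2 + Z))
c = -1/75 (c = 1/(-75) = -1/75 ≈ -0.013333)
c + N(v(-1), -5) = -1/75 + 0*(2 + 0) = -1/75 + 0*2 = -1/75 + 0 = -1/75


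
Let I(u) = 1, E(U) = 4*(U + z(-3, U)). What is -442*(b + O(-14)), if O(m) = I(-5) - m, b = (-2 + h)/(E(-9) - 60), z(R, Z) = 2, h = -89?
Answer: -311831/44 ≈ -7087.1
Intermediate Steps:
E(U) = 8 + 4*U (E(U) = 4*(U + 2) = 4*(2 + U) = 8 + 4*U)
b = 91/88 (b = (-2 - 89)/((8 + 4*(-9)) - 60) = -91/((8 - 36) - 60) = -91/(-28 - 60) = -91/(-88) = -91*(-1/88) = 91/88 ≈ 1.0341)
O(m) = 1 - m
-442*(b + O(-14)) = -442*(91/88 + (1 - 1*(-14))) = -442*(91/88 + (1 + 14)) = -442*(91/88 + 15) = -442*1411/88 = -311831/44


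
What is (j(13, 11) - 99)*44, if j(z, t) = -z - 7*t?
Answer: -8316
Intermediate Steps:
(j(13, 11) - 99)*44 = ((-1*13 - 7*11) - 99)*44 = ((-13 - 77) - 99)*44 = (-90 - 99)*44 = -189*44 = -8316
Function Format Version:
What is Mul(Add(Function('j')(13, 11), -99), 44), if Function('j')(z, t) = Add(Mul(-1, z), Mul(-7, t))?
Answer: -8316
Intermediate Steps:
Mul(Add(Function('j')(13, 11), -99), 44) = Mul(Add(Add(Mul(-1, 13), Mul(-7, 11)), -99), 44) = Mul(Add(Add(-13, -77), -99), 44) = Mul(Add(-90, -99), 44) = Mul(-189, 44) = -8316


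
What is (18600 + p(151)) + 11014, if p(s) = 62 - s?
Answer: 29525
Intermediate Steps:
(18600 + p(151)) + 11014 = (18600 + (62 - 1*151)) + 11014 = (18600 + (62 - 151)) + 11014 = (18600 - 89) + 11014 = 18511 + 11014 = 29525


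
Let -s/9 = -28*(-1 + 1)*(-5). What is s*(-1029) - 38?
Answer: -38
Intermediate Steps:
s = 0 (s = -(-252)*(-1 + 1)*(-5) = -(-252)*0*(-5) = -(-252)*0 = -9*0 = 0)
s*(-1029) - 38 = 0*(-1029) - 38 = 0 - 38 = -38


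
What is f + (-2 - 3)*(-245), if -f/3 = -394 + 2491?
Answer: -5066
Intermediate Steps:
f = -6291 (f = -3*(-394 + 2491) = -3*2097 = -6291)
f + (-2 - 3)*(-245) = -6291 + (-2 - 3)*(-245) = -6291 - 5*(-245) = -6291 + 1225 = -5066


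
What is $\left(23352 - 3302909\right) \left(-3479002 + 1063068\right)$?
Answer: $7923193261238$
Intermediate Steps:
$\left(23352 - 3302909\right) \left(-3479002 + 1063068\right) = \left(-3279557\right) \left(-2415934\right) = 7923193261238$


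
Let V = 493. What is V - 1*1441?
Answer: -948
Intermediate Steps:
V - 1*1441 = 493 - 1*1441 = 493 - 1441 = -948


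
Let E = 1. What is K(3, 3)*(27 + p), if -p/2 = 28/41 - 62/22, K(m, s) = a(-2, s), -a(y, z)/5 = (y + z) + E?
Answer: -141030/451 ≈ -312.71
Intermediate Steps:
a(y, z) = -5 - 5*y - 5*z (a(y, z) = -5*((y + z) + 1) = -5*(1 + y + z) = -5 - 5*y - 5*z)
K(m, s) = 5 - 5*s (K(m, s) = -5 - 5*(-2) - 5*s = -5 + 10 - 5*s = 5 - 5*s)
p = 1926/451 (p = -2*(28/41 - 62/22) = -2*(28*(1/41) - 62*1/22) = -2*(28/41 - 31/11) = -2*(-963/451) = 1926/451 ≈ 4.2705)
K(3, 3)*(27 + p) = (5 - 5*3)*(27 + 1926/451) = (5 - 15)*(14103/451) = -10*14103/451 = -141030/451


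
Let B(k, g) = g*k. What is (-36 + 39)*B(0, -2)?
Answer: 0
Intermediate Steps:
(-36 + 39)*B(0, -2) = (-36 + 39)*(-2*0) = 3*0 = 0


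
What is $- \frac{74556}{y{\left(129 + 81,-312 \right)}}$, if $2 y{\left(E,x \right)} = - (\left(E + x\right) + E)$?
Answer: $\frac{4142}{3} \approx 1380.7$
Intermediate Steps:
$y{\left(E,x \right)} = - E - \frac{x}{2}$ ($y{\left(E,x \right)} = \frac{\left(-1\right) \left(\left(E + x\right) + E\right)}{2} = \frac{\left(-1\right) \left(x + 2 E\right)}{2} = \frac{- x - 2 E}{2} = - E - \frac{x}{2}$)
$- \frac{74556}{y{\left(129 + 81,-312 \right)}} = - \frac{74556}{- (129 + 81) - -156} = - \frac{74556}{\left(-1\right) 210 + 156} = - \frac{74556}{-210 + 156} = - \frac{74556}{-54} = \left(-74556\right) \left(- \frac{1}{54}\right) = \frac{4142}{3}$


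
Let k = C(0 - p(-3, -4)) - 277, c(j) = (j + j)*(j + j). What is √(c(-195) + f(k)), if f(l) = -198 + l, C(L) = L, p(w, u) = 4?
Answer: √151621 ≈ 389.39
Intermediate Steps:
c(j) = 4*j² (c(j) = (2*j)*(2*j) = 4*j²)
k = -281 (k = (0 - 1*4) - 277 = (0 - 4) - 277 = -4 - 277 = -281)
√(c(-195) + f(k)) = √(4*(-195)² + (-198 - 281)) = √(4*38025 - 479) = √(152100 - 479) = √151621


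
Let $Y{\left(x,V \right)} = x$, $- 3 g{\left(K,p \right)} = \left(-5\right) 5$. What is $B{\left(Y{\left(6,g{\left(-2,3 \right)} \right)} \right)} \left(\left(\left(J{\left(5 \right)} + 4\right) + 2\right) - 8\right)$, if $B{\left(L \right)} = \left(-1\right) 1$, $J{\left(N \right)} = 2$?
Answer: $0$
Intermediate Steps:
$g{\left(K,p \right)} = \frac{25}{3}$ ($g{\left(K,p \right)} = - \frac{\left(-5\right) 5}{3} = \left(- \frac{1}{3}\right) \left(-25\right) = \frac{25}{3}$)
$B{\left(L \right)} = -1$
$B{\left(Y{\left(6,g{\left(-2,3 \right)} \right)} \right)} \left(\left(\left(J{\left(5 \right)} + 4\right) + 2\right) - 8\right) = - (\left(\left(2 + 4\right) + 2\right) - 8) = - (\left(6 + 2\right) - 8) = - (8 - 8) = \left(-1\right) 0 = 0$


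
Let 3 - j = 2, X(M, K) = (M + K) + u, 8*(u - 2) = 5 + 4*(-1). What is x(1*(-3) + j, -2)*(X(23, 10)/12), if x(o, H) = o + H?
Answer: -281/24 ≈ -11.708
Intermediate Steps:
u = 17/8 (u = 2 + (5 + 4*(-1))/8 = 2 + (5 - 4)/8 = 2 + (1/8)*1 = 2 + 1/8 = 17/8 ≈ 2.1250)
X(M, K) = 17/8 + K + M (X(M, K) = (M + K) + 17/8 = (K + M) + 17/8 = 17/8 + K + M)
j = 1 (j = 3 - 1*2 = 3 - 2 = 1)
x(o, H) = H + o
x(1*(-3) + j, -2)*(X(23, 10)/12) = (-2 + (1*(-3) + 1))*((17/8 + 10 + 23)/12) = (-2 + (-3 + 1))*((281/8)*(1/12)) = (-2 - 2)*(281/96) = -4*281/96 = -281/24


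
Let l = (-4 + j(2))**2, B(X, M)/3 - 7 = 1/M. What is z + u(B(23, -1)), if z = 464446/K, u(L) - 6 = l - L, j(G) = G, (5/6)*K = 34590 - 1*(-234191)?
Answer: -5289629/806343 ≈ -6.5600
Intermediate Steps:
K = 1612686/5 (K = 6*(34590 - 1*(-234191))/5 = 6*(34590 + 234191)/5 = (6/5)*268781 = 1612686/5 ≈ 3.2254e+5)
B(X, M) = 21 + 3/M
l = 4 (l = (-4 + 2)**2 = (-2)**2 = 4)
u(L) = 10 - L (u(L) = 6 + (4 - L) = 10 - L)
z = 1161115/806343 (z = 464446/(1612686/5) = 464446*(5/1612686) = 1161115/806343 ≈ 1.4400)
z + u(B(23, -1)) = 1161115/806343 + (10 - (21 + 3/(-1))) = 1161115/806343 + (10 - (21 + 3*(-1))) = 1161115/806343 + (10 - (21 - 3)) = 1161115/806343 + (10 - 1*18) = 1161115/806343 + (10 - 18) = 1161115/806343 - 8 = -5289629/806343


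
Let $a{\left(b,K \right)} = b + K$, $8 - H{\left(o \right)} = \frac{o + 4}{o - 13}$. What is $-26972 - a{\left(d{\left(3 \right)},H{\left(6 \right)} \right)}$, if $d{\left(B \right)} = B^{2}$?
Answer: $- \frac{188933}{7} \approx -26990.0$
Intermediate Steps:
$H{\left(o \right)} = 8 - \frac{4 + o}{-13 + o}$ ($H{\left(o \right)} = 8 - \frac{o + 4}{o - 13} = 8 - \frac{4 + o}{-13 + o}$)
$a{\left(b,K \right)} = K + b$
$-26972 - a{\left(d{\left(3 \right)},H{\left(6 \right)} \right)} = -26972 - \left(\frac{-108 + 7 \cdot 6}{-13 + 6} + 3^{2}\right) = -26972 - \left(\frac{-108 + 42}{-7} + 9\right) = -26972 - \left(\left(- \frac{1}{7}\right) \left(-66\right) + 9\right) = -26972 - \left(\frac{66}{7} + 9\right) = -26972 - \frac{129}{7} = - \frac{188933}{7}$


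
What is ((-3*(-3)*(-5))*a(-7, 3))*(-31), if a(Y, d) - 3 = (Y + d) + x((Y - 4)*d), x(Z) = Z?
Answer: -47430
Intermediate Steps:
a(Y, d) = 3 + Y + d + d*(-4 + Y) (a(Y, d) = 3 + ((Y + d) + (Y - 4)*d) = 3 + ((Y + d) + (-4 + Y)*d) = 3 + ((Y + d) + d*(-4 + Y)) = 3 + (Y + d + d*(-4 + Y)) = 3 + Y + d + d*(-4 + Y))
((-3*(-3)*(-5))*a(-7, 3))*(-31) = ((-3*(-3)*(-5))*(3 - 7 + 3 + 3*(-4 - 7)))*(-31) = ((9*(-5))*(3 - 7 + 3 + 3*(-11)))*(-31) = -45*(3 - 7 + 3 - 33)*(-31) = -45*(-34)*(-31) = 1530*(-31) = -47430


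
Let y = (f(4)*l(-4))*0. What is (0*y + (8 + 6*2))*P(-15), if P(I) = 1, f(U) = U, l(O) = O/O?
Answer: 20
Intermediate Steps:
l(O) = 1
y = 0 (y = (4*1)*0 = 4*0 = 0)
(0*y + (8 + 6*2))*P(-15) = (0*0 + (8 + 6*2))*1 = (0 + (8 + 12))*1 = (0 + 20)*1 = 20*1 = 20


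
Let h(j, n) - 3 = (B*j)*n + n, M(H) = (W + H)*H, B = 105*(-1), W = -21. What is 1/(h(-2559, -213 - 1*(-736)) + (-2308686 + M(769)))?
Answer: 1/138794537 ≈ 7.2049e-9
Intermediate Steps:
B = -105
M(H) = H*(-21 + H) (M(H) = (-21 + H)*H = H*(-21 + H))
h(j, n) = 3 + n - 105*j*n (h(j, n) = 3 + ((-105*j)*n + n) = 3 + (-105*j*n + n) = 3 + (n - 105*j*n) = 3 + n - 105*j*n)
1/(h(-2559, -213 - 1*(-736)) + (-2308686 + M(769))) = 1/((3 + (-213 - 1*(-736)) - 105*(-2559)*(-213 - 1*(-736))) + (-2308686 + 769*(-21 + 769))) = 1/((3 + (-213 + 736) - 105*(-2559)*(-213 + 736)) + (-2308686 + 769*748)) = 1/((3 + 523 - 105*(-2559)*523) + (-2308686 + 575212)) = 1/((3 + 523 + 140527485) - 1733474) = 1/(140528011 - 1733474) = 1/138794537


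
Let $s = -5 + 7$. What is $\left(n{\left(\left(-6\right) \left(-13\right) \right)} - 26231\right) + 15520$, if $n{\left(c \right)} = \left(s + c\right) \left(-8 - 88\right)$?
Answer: $-18391$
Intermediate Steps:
$s = 2$
$n{\left(c \right)} = -192 - 96 c$ ($n{\left(c \right)} = \left(2 + c\right) \left(-8 - 88\right) = \left(2 + c\right) \left(-96\right) = -192 - 96 c$)
$\left(n{\left(\left(-6\right) \left(-13\right) \right)} - 26231\right) + 15520 = \left(\left(-192 - 96 \left(\left(-6\right) \left(-13\right)\right)\right) - 26231\right) + 15520 = \left(\left(-192 - 7488\right) - 26231\right) + 15520 = \left(-7680 - 26231\right) + 15520 = -33911 + 15520 = -18391$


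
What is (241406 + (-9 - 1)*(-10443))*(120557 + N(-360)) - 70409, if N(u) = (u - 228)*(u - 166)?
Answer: 148655805011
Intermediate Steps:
N(u) = (-228 + u)*(-166 + u)
(241406 + (-9 - 1)*(-10443))*(120557 + N(-360)) - 70409 = (241406 + (-9 - 1)*(-10443))*(120557 + (37848 + (-360)² - 394*(-360))) - 70409 = (241406 - 10*(-10443))*(120557 + (37848 + 129600 + 141840)) - 70409 = (241406 + 104430)*(120557 + 309288) - 70409 = 345836*429845 - 70409 = 148655875420 - 70409 = 148655805011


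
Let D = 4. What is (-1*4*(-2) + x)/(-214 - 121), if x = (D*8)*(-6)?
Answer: 184/335 ≈ 0.54925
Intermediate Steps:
x = -192 (x = (4*8)*(-6) = 32*(-6) = -192)
(-1*4*(-2) + x)/(-214 - 121) = (-1*4*(-2) - 192)/(-214 - 121) = (-4*(-2) - 192)/(-335) = (8 - 192)*(-1/335) = -184*(-1/335) = 184/335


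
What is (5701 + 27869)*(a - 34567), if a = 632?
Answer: -1139197950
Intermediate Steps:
(5701 + 27869)*(a - 34567) = (5701 + 27869)*(632 - 34567) = 33570*(-33935) = -1139197950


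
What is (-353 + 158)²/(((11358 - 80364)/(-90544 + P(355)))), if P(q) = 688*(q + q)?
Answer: -360274200/1643 ≈ -2.1928e+5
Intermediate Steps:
P(q) = 1376*q (P(q) = 688*(2*q) = 1376*q)
(-353 + 158)²/(((11358 - 80364)/(-90544 + P(355)))) = (-353 + 158)²/(((11358 - 80364)/(-90544 + 1376*355))) = (-195)²/((-69006/(-90544 + 488480))) = 38025/((-69006/397936)) = 38025/((-69006*1/397936)) = 38025/(-4929/28424) = 38025*(-28424/4929) = -360274200/1643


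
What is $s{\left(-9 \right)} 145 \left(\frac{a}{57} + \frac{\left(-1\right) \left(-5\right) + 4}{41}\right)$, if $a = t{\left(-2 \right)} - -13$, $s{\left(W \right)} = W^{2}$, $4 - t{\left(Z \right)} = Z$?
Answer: $\frac{266220}{41} \approx 6493.2$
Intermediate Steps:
$t{\left(Z \right)} = 4 - Z$
$a = 19$ ($a = \left(4 - -2\right) - -13 = \left(4 + 2\right) + 13 = 6 + 13 = 19$)
$s{\left(-9 \right)} 145 \left(\frac{a}{57} + \frac{\left(-1\right) \left(-5\right) + 4}{41}\right) = \left(-9\right)^{2} \cdot 145 \left(\frac{19}{57} + \frac{\left(-1\right) \left(-5\right) + 4}{41}\right) = 81 \cdot 145 \left(19 \cdot \frac{1}{57} + \left(5 + 4\right) \frac{1}{41}\right) = 11745 \left(\frac{1}{3} + 9 \cdot \frac{1}{41}\right) = 11745 \left(\frac{1}{3} + \frac{9}{41}\right) = 11745 \cdot \frac{68}{123} = \frac{266220}{41}$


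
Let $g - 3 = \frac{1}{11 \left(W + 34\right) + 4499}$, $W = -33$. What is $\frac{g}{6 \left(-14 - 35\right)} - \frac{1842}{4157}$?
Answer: $- \frac{356947121}{787418940} \approx -0.45331$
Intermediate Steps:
$g = \frac{13531}{4510}$ ($g = 3 + \frac{1}{11 \left(-33 + 34\right) + 4499} = 3 + \frac{1}{11 \cdot 1 + 4499} = 3 + \frac{1}{11 + 4499} = 3 + \frac{1}{4510} = \frac{13531}{4510} \approx 3.0002$)
$\frac{g}{6 \left(-14 - 35\right)} - \frac{1842}{4157} = \frac{13531}{4510 \cdot 6 \left(-14 - 35\right)} - \frac{1842}{4157} = \frac{13531}{4510 \cdot 6 \left(-49\right)} - \frac{1842}{4157} = \frac{13531}{4510 \left(-294\right)} - \frac{1842}{4157} = \frac{13531}{4510} \left(- \frac{1}{294}\right) - \frac{1842}{4157} = - \frac{1933}{189420} - \frac{1842}{4157} = - \frac{356947121}{787418940}$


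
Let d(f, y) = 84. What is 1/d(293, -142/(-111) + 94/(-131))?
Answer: 1/84 ≈ 0.011905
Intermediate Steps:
1/d(293, -142/(-111) + 94/(-131)) = 1/84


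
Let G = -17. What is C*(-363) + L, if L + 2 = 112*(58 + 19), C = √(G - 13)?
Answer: 8622 - 363*I*√30 ≈ 8622.0 - 1988.2*I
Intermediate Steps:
C = I*√30 (C = √(-17 - 13) = √(-30) = I*√30 ≈ 5.4772*I)
L = 8622 (L = -2 + 112*(58 + 19) = -2 + 112*77 = -2 + 8624 = 8622)
C*(-363) + L = (I*√30)*(-363) + 8622 = -363*I*√30 + 8622 = 8622 - 363*I*√30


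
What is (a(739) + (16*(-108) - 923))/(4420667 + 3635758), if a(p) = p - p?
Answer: -2651/8056425 ≈ -0.00032905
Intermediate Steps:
a(p) = 0
(a(739) + (16*(-108) - 923))/(4420667 + 3635758) = (0 + (16*(-108) - 923))/(4420667 + 3635758) = (0 + (-1728 - 923))/8056425 = (0 - 2651)*(1/8056425) = -2651*1/8056425 = -2651/8056425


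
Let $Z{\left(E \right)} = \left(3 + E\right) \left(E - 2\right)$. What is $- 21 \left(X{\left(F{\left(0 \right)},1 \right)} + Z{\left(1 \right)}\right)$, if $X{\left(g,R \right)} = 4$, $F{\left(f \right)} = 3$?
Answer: $0$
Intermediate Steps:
$Z{\left(E \right)} = \left(-2 + E\right) \left(3 + E\right)$ ($Z{\left(E \right)} = \left(3 + E\right) \left(-2 + E\right) = \left(-2 + E\right) \left(3 + E\right)$)
$- 21 \left(X{\left(F{\left(0 \right)},1 \right)} + Z{\left(1 \right)}\right) = - 21 \left(4 + \left(-6 + 1 + 1^{2}\right)\right) = - 21 \left(4 + \left(-6 + 1 + 1\right)\right) = - 21 \left(4 - 4\right) = \left(-21\right) 0 = 0$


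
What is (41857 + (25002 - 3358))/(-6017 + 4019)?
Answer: -21167/666 ≈ -31.782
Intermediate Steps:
(41857 + (25002 - 3358))/(-6017 + 4019) = (41857 + 21644)/(-1998) = 63501*(-1/1998) = -21167/666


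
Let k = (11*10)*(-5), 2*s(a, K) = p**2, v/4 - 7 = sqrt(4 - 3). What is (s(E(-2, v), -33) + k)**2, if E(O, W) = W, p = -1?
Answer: 1207801/4 ≈ 3.0195e+5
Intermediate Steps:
v = 32 (v = 28 + 4*sqrt(4 - 3) = 28 + 4*sqrt(1) = 28 + 4*1 = 28 + 4 = 32)
s(a, K) = 1/2 (s(a, K) = (1/2)*(-1)**2 = (1/2)*1 = 1/2)
k = -550 (k = 110*(-5) = -550)
(s(E(-2, v), -33) + k)**2 = (1/2 - 550)**2 = (-1099/2)**2 = 1207801/4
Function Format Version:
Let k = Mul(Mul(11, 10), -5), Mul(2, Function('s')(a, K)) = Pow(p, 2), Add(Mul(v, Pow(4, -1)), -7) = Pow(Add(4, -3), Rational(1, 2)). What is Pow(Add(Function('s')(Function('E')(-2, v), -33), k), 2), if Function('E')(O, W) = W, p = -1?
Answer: Rational(1207801, 4) ≈ 3.0195e+5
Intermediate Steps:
v = 32 (v = Add(28, Mul(4, Pow(Add(4, -3), Rational(1, 2)))) = Add(28, Mul(4, Pow(1, Rational(1, 2)))) = Add(28, Mul(4, 1)) = Add(28, 4) = 32)
Function('s')(a, K) = Rational(1, 2) (Function('s')(a, K) = Mul(Rational(1, 2), Pow(-1, 2)) = Mul(Rational(1, 2), 1) = Rational(1, 2))
k = -550 (k = Mul(110, -5) = -550)
Pow(Add(Function('s')(Function('E')(-2, v), -33), k), 2) = Pow(Add(Rational(1, 2), -550), 2) = Pow(Rational(-1099, 2), 2) = Rational(1207801, 4)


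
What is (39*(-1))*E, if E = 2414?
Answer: -94146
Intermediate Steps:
(39*(-1))*E = (39*(-1))*2414 = -39*2414 = -94146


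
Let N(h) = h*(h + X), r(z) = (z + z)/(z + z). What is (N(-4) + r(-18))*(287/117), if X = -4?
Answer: 3157/39 ≈ 80.949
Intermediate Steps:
r(z) = 1 (r(z) = (2*z)/((2*z)) = (2*z)*(1/(2*z)) = 1)
N(h) = h*(-4 + h) (N(h) = h*(h - 4) = h*(-4 + h))
(N(-4) + r(-18))*(287/117) = (-4*(-4 - 4) + 1)*(287/117) = (-4*(-8) + 1)*(287*(1/117)) = (32 + 1)*(287/117) = 33*(287/117) = 3157/39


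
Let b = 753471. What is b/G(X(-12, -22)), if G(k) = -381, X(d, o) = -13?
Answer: -251157/127 ≈ -1977.6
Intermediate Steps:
b/G(X(-12, -22)) = 753471/(-381) = 753471*(-1/381) = -251157/127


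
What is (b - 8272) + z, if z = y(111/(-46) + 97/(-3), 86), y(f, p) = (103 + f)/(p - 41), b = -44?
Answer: -51632941/6210 ≈ -8314.5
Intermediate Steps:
y(f, p) = (103 + f)/(-41 + p)
z = 9419/6210 (z = (103 + (111/(-46) + 97/(-3)))/(-41 + 86) = (103 + (111*(-1/46) + 97*(-⅓)))/45 = (103 + (-111/46 - 97/3))/45 = (103 - 4795/138)/45 = (1/45)*(9419/138) = 9419/6210 ≈ 1.5167)
(b - 8272) + z = (-44 - 8272) + 9419/6210 = -8316 + 9419/6210 = -51632941/6210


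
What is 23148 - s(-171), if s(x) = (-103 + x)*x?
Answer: -23706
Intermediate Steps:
s(x) = x*(-103 + x)
23148 - s(-171) = 23148 - (-171)*(-103 - 171) = 23148 - (-171)*(-274) = 23148 - 1*46854 = 23148 - 46854 = -23706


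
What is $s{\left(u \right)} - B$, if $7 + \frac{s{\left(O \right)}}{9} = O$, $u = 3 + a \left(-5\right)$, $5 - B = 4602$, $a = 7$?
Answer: $4246$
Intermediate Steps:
$B = -4597$ ($B = 5 - 4602 = -4597$)
$u = -32$ ($u = 3 + 7 \left(-5\right) = 3 - 35 = -32$)
$s{\left(O \right)} = -63 + 9 O$
$s{\left(u \right)} - B = \left(-63 + 9 \left(-32\right)\right) - -4597 = \left(-63 - 288\right) + 4597 = -351 + 4597 = 4246$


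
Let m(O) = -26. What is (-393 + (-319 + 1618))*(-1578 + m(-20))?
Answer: -1453224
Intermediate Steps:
(-393 + (-319 + 1618))*(-1578 + m(-20)) = (-393 + (-319 + 1618))*(-1578 - 26) = (-393 + 1299)*(-1604) = 906*(-1604) = -1453224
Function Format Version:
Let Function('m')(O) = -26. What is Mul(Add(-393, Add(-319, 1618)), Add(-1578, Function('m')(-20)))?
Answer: -1453224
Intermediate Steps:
Mul(Add(-393, Add(-319, 1618)), Add(-1578, Function('m')(-20))) = Mul(Add(-393, Add(-319, 1618)), Add(-1578, -26)) = Mul(Add(-393, 1299), -1604) = Mul(906, -1604) = -1453224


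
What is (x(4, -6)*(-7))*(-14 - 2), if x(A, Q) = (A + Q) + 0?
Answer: -224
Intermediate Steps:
x(A, Q) = A + Q
(x(4, -6)*(-7))*(-14 - 2) = ((4 - 6)*(-7))*(-14 - 2) = -2*(-7)*(-16) = 14*(-16) = -224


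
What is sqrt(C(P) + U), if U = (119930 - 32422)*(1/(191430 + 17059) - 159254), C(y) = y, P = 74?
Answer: I*sqrt(605765307942706572506)/208489 ≈ 1.1805e+5*I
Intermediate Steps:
U = -2905502502095140/208489 (U = 87508*(1/208489 - 159254) = 87508*(-33202707205/208489) = -2905502502095140/208489 ≈ -1.3936e+10)
sqrt(C(P) + U) = sqrt(74 - 2905502502095140/208489) = sqrt(-2905502486666954/208489) = I*sqrt(605765307942706572506)/208489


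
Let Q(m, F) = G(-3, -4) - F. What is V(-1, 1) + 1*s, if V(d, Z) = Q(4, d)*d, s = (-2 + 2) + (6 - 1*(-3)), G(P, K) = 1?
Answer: 7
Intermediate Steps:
Q(m, F) = 1 - F
s = 9 (s = 0 + (6 + 3) = 0 + 9 = 9)
V(d, Z) = d*(1 - d) (V(d, Z) = (1 - d)*d = d*(1 - d))
V(-1, 1) + 1*s = -(1 - 1*(-1)) + 1*9 = -(1 + 1) + 9 = -1*2 + 9 = -2 + 9 = 7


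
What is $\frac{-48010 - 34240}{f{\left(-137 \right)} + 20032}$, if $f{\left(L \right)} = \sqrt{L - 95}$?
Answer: $- \frac{205954000}{50160157} + \frac{41125 i \sqrt{58}}{100320314} \approx -4.1059 + 0.003122 i$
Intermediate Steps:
$f{\left(L \right)} = \sqrt{-95 + L}$
$\frac{-48010 - 34240}{f{\left(-137 \right)} + 20032} = \frac{-48010 - 34240}{\sqrt{-95 - 137} + 20032} = - \frac{82250}{\sqrt{-232} + 20032} = - \frac{82250}{2 i \sqrt{58} + 20032} = - \frac{82250}{20032 + 2 i \sqrt{58}}$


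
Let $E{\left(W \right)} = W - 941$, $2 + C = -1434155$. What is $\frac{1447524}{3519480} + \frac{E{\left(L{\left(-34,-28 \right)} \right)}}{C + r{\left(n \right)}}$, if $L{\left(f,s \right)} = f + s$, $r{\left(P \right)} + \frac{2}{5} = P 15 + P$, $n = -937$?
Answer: $\frac{875503572719}{2125105137630} \approx 0.41198$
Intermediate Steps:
$C = -1434157$ ($C = -2 - 1434155 = -1434157$)
$r{\left(P \right)} = - \frac{2}{5} + 16 P$ ($r{\left(P \right)} = - \frac{2}{5} + \left(P 15 + P\right) = - \frac{2}{5} + \left(15 P + P\right) = - \frac{2}{5} + 16 P$)
$E{\left(W \right)} = -941 + W$ ($E{\left(W \right)} = W - 941 = -941 + W$)
$\frac{1447524}{3519480} + \frac{E{\left(L{\left(-34,-28 \right)} \right)}}{C + r{\left(n \right)}} = \frac{1447524}{3519480} + \frac{-941 - 62}{-1434157 + \left(- \frac{2}{5} + 16 \left(-937\right)\right)} = 1447524 \cdot \frac{1}{3519480} + \frac{-941 - 62}{-1434157 - \frac{74962}{5}} = \frac{120627}{293290} - \frac{1003}{-1434157 - \frac{74962}{5}} = \frac{120627}{293290} - \frac{1003}{- \frac{7245747}{5}} = \frac{120627}{293290} - - \frac{5015}{7245747} = \frac{120627}{293290} + \frac{5015}{7245747} = \frac{875503572719}{2125105137630}$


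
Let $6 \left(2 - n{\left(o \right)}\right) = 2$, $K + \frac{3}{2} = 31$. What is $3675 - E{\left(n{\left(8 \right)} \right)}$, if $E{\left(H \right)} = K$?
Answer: $\frac{7291}{2} \approx 3645.5$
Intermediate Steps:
$K = \frac{59}{2}$ ($K = - \frac{3}{2} + 31 = \frac{59}{2} \approx 29.5$)
$n{\left(o \right)} = \frac{5}{3}$ ($n{\left(o \right)} = 2 - \frac{1}{3} = \frac{5}{3}$)
$E{\left(H \right)} = \frac{59}{2}$
$3675 - E{\left(n{\left(8 \right)} \right)} = 3675 - \frac{59}{2} = \frac{7291}{2}$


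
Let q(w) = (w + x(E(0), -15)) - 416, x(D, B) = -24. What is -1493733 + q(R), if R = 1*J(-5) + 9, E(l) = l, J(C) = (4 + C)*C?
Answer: -1494159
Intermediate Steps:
J(C) = C*(4 + C)
R = 14 (R = 1*(-5*(4 - 5)) + 9 = 1*(-5*(-1)) + 9 = 1*5 + 9 = 5 + 9 = 14)
q(w) = -440 + w (q(w) = (w - 24) - 416 = (-24 + w) - 416 = -440 + w)
-1493733 + q(R) = -1493733 + (-440 + 14) = -1493733 - 426 = -1494159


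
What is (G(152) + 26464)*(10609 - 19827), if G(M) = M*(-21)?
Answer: -214521296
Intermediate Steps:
G(M) = -21*M
(G(152) + 26464)*(10609 - 19827) = (-21*152 + 26464)*(10609 - 19827) = (-3192 + 26464)*(-9218) = 23272*(-9218) = -214521296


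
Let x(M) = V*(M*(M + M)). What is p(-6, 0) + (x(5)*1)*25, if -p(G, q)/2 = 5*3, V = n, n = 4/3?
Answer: 4910/3 ≈ 1636.7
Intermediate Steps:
n = 4/3 (n = 4*(⅓) = 4/3 ≈ 1.3333)
V = 4/3 ≈ 1.3333
p(G, q) = -30 (p(G, q) = -10*3 = -2*15 = -30)
x(M) = 8*M²/3 (x(M) = 4*(M*(M + M))/3 = 4*(M*(2*M))/3 = 4*(2*M²)/3 = 8*M²/3)
p(-6, 0) + (x(5)*1)*25 = -30 + (((8/3)*5²)*1)*25 = -30 + (((8/3)*25)*1)*25 = -30 + ((200/3)*1)*25 = -30 + (200/3)*25 = -30 + 5000/3 = 4910/3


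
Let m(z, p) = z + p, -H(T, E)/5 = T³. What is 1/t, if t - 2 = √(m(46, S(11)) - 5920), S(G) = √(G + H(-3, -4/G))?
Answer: 1/(2 + I*√(5874 - √146)) ≈ 0.00034095 - 0.013052*I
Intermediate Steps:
H(T, E) = -5*T³
S(G) = √(135 + G) (S(G) = √(G - 5*(-3)³) = √(G - 5*(-27)) = √(G + 135) = √(135 + G))
m(z, p) = p + z
t = 2 + √(-5874 + √146) (t = 2 + √((√(135 + 11) + 46) - 5920) = 2 + √((√146 + 46) - 5920) = 2 + √((46 + √146) - 5920) = 2 + √(-5874 + √146) ≈ 2.0 + 76.563*I)
1/t = 1/(2 + √(-5874 + √146))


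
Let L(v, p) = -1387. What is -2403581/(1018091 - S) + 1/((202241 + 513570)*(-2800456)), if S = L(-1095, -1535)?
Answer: -2409105883083885287/1021821377134398024 ≈ -2.3577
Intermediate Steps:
S = -1387
-2403581/(1018091 - S) + 1/((202241 + 513570)*(-2800456)) = -2403581/(1018091 - 1*(-1387)) + 1/((202241 + 513570)*(-2800456)) = -2403581/(1018091 + 1387) - 1/2800456/715811 = -2403581/1019478 + (1/715811)*(-1/2800456) = -2403581*1/1019478 - 1/2004597209816 = -2403581/1019478 - 1/2004597209816 = -2409105883083885287/1021821377134398024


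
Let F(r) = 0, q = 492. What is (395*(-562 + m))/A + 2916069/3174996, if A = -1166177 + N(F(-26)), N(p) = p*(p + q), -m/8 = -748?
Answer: -1133068195009/1234202436764 ≈ -0.91806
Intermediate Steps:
m = 5984 (m = -8*(-748) = 5984)
N(p) = p*(492 + p) (N(p) = p*(p + 492) = p*(492 + p))
A = -1166177 (A = -1166177 + 0*(492 + 0) = -1166177 + 0*492 = -1166177 + 0 = -1166177)
(395*(-562 + m))/A + 2916069/3174996 = (395*(-562 + 5984))/(-1166177) + 2916069/3174996 = (395*5422)*(-1/1166177) + 2916069*(1/3174996) = 2141690*(-1/1166177) + 972023/1058332 = -2141690/1166177 + 972023/1058332 = -1133068195009/1234202436764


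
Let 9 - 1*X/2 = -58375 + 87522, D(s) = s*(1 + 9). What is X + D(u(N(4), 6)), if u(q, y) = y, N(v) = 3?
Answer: -58216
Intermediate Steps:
D(s) = 10*s (D(s) = s*10 = 10*s)
X = -58276 (X = 18 - 2*(-58375 + 87522) = 18 - 2*29147 = 18 - 58294 = -58276)
X + D(u(N(4), 6)) = -58276 + 10*6 = -58276 + 60 = -58216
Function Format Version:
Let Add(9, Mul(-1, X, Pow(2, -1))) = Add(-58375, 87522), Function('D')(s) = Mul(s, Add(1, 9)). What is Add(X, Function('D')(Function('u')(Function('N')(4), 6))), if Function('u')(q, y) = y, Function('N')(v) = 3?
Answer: -58216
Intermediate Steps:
Function('D')(s) = Mul(10, s) (Function('D')(s) = Mul(s, 10) = Mul(10, s))
X = -58276 (X = Add(18, Mul(-2, Add(-58375, 87522))) = Add(18, Mul(-2, 29147)) = Add(18, -58294) = -58276)
Add(X, Function('D')(Function('u')(Function('N')(4), 6))) = Add(-58276, Mul(10, 6)) = Add(-58276, 60) = -58216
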